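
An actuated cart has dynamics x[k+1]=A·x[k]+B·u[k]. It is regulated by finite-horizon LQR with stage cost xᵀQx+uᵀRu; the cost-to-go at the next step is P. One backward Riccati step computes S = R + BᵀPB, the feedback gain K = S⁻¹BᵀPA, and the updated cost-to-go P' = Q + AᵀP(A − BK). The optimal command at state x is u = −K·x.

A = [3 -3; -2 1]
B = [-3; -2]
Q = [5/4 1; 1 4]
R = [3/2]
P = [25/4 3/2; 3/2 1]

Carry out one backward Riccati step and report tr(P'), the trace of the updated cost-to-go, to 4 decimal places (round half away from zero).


BᵀP = [-21.7500 -6.5000]
S = R + BᵀPB = [3/2] + [78.2500] = [79.7500]
BᵀPA = [-52.2500 58.7500]
K = S⁻¹·BᵀPA = [-0.6552 0.7367]
A−BK = [1.0345 -0.7900; -3.3103 2.4734]
AᵀP(A−BK) = [8.0172 -6.2586; -6.2586 4.9702]
P' = Q + AᵀP(A−BK) = [9.2672 -5.2586; -5.2586 8.9702]
tr(P') = 18.2375

18.2375


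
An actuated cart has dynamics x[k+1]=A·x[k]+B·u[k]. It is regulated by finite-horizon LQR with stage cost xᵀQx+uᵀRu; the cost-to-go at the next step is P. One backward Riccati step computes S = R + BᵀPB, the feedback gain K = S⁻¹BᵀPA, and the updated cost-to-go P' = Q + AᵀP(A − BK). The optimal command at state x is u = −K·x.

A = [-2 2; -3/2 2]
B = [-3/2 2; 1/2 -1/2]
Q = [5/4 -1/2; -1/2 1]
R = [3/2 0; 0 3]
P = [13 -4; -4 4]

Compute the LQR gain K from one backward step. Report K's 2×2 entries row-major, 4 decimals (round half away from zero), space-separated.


BᵀP = [-21.5000 8.0000; 28.0000 -10.0000]
S = R + BᵀPB = [3/2 0; 0 3] + [36.2500 -47.0000; -47.0000 61.0000] = [37.7500 -47.0000; -47.0000 64.0000]
BᵀPA = [31.0000 -27.0000; -41.0000 36.0000]
K = S⁻¹·BᵀPA = [0.2754 -0.1739; -0.4384 0.4348]
A−BK = [-0.7101 0.8696; -1.8569 2.3043]
AᵀP(A−BK) = [10.4891 -12.7826; -12.7826 15.6522]
P' = Q + AᵀP(A−BK) = [11.7391 -13.2826; -13.2826 16.6522]
tr(P') = 28.3913

0.2754 -0.1739 -0.4384 0.4348


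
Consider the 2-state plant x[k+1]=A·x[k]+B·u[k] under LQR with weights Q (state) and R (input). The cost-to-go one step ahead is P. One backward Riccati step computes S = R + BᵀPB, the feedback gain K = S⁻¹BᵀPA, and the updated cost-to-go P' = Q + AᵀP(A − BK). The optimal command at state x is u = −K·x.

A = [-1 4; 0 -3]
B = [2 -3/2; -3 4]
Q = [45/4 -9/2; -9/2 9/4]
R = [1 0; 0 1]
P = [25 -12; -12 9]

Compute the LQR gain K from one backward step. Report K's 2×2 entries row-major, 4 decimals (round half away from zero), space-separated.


BᵀP = [86.0000 -51.0000; -85.5000 54.0000]
S = R + BᵀPB = [1 0; 0 1] + [325.0000 -333.0000; -333.0000 344.2500] = [326.0000 -333.0000; -333.0000 345.2500]
BᵀPA = [-86.0000 497.0000; 85.5000 -504.0000]
K = S⁻¹·BᵀPA = [-0.7338 2.2600; -0.4602 0.7200]
A−BK = [-0.2226 0.5600; -0.3609 0.9000]
AᵀP(A−BK) = [1.2331 -3.2000; -3.2000 8.6600]
P' = Q + AᵀP(A−BK) = [12.4831 -7.7000; -7.7000 10.9100]
tr(P') = 23.3931

-0.7338 2.2600 -0.4602 0.7200


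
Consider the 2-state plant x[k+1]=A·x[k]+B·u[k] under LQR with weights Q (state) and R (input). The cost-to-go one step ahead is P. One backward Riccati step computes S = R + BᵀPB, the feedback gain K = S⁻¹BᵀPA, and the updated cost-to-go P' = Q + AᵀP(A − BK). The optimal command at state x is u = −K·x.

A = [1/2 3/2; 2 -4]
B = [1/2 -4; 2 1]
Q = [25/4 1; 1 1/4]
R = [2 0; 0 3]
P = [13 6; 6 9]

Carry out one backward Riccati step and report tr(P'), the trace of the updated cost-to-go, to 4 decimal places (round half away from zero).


14.8079

BᵀP = [18.5000 21.0000; -46.0000 -15.0000]
S = R + BᵀPB = [2 0; 0 3] + [51.2500 -53.0000; -53.0000 169.0000] = [53.2500 -53.0000; -53.0000 172.0000]
BᵀPA = [51.2500 -56.2500; -53.0000 -9.0000]
K = S⁻¹·BᵀPA = [0.9458 -1.5987; -0.0167 -0.5450]
A−BK = [-0.0397 0.1195; 0.1250 -0.2576]
AᵀP(A−BK) = [1.8917 -3.1975; -3.1975 6.4162]
P' = Q + AᵀP(A−BK) = [8.1417 -2.1975; -2.1975 6.6662]
tr(P') = 14.8079


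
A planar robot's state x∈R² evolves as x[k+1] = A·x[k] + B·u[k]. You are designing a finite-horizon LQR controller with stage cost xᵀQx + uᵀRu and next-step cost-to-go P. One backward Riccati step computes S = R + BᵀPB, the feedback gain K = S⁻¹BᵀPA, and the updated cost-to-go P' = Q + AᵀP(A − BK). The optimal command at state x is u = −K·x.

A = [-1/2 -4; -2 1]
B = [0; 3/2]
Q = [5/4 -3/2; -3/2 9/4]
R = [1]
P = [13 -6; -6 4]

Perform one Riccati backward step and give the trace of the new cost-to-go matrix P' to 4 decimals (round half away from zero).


88.7250

BᵀP = [-9.0000 6.0000]
S = R + BᵀPB = [1] + [9.0000] = [10.0000]
BᵀPA = [-7.5000 42.0000]
K = S⁻¹·BᵀPA = [-0.7500 4.2000]
A−BK = [-0.5000 -4.0000; -0.8750 -5.3000]
AᵀP(A−BK) = [1.6250 4.5000; 4.5000 83.6000]
P' = Q + AᵀP(A−BK) = [2.8750 3.0000; 3.0000 85.8500]
tr(P') = 88.7250


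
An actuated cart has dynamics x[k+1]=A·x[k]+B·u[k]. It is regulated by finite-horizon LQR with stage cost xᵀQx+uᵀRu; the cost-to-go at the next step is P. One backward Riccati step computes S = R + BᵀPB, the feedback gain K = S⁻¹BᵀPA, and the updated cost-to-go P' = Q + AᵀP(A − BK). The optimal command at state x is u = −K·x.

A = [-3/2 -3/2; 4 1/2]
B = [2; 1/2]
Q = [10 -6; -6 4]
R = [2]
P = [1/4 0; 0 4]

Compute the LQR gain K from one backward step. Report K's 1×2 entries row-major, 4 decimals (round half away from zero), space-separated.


1.8125 0.0625

BᵀP = [0.5000 2.0000]
S = R + BᵀPB = [2] + [2.0000] = [4.0000]
BᵀPA = [7.2500 0.2500]
K = S⁻¹·BᵀPA = [1.8125 0.0625]
A−BK = [-5.1250 -1.6250; 3.0938 0.4688]
AᵀP(A−BK) = [51.4219 8.1094; 8.1094 1.5469]
P' = Q + AᵀP(A−BK) = [61.4219 2.1094; 2.1094 5.5469]
tr(P') = 66.9688


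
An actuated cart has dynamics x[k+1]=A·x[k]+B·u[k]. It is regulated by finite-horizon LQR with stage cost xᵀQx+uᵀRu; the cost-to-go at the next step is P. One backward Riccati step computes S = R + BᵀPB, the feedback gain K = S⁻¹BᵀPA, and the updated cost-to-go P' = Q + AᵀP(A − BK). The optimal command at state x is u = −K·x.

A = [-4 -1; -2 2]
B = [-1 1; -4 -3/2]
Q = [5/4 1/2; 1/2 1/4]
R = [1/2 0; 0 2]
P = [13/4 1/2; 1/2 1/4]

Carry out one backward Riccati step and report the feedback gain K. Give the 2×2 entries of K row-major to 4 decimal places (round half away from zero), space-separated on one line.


BᵀP = [-5.2500 -1.5000; 2.5000 0.1250]
S = R + BᵀPB = [1/2 0; 0 2] + [11.2500 -3.0000; -3.0000 2.3125] = [11.7500 -3.0000; -3.0000 4.3125]
BᵀPA = [24.0000 2.2500; -10.2500 -2.2500]
K = S⁻¹·BᵀPA = [1.7458 0.0709; -1.1624 -0.4724]
A−BK = [-1.0919 -0.4567; 3.2396 1.5748]
AᵀP(A−BK) = [7.1871 2.4567; 2.4567 1.0276]
P' = Q + AᵀP(A−BK) = [8.4371 2.9567; 2.9567 1.2776]
tr(P') = 9.7147

1.7458 0.0709 -1.1624 -0.4724


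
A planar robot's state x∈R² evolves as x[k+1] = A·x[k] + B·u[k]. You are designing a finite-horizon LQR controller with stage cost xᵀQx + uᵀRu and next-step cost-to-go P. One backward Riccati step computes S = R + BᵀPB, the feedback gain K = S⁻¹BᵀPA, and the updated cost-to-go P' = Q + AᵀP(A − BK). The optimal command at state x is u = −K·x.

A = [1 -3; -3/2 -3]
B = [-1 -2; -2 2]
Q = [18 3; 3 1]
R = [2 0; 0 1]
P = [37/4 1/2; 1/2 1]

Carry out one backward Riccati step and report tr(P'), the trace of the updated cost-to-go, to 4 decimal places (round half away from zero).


BᵀP = [-10.2500 -2.5000; -17.5000 1.0000]
S = R + BᵀPB = [2 0; 0 1] + [15.2500 15.5000; 15.5000 37.0000] = [17.2500 15.5000; 15.5000 38.0000]
BᵀPA = [-6.5000 38.2500; -19.0000 49.5000]
K = S⁻¹·BᵀPA = [0.1144 1.6526; -0.5467 0.6285]
A−BK = [0.0211 -0.0903; -0.1779 -0.9518]
AᵀP(A−BK) = [0.3570 0.1842; 0.1842 6.9247]
P' = Q + AᵀP(A−BK) = [18.3570 3.1842; 3.1842 7.9247]
tr(P') = 26.2818

26.2818


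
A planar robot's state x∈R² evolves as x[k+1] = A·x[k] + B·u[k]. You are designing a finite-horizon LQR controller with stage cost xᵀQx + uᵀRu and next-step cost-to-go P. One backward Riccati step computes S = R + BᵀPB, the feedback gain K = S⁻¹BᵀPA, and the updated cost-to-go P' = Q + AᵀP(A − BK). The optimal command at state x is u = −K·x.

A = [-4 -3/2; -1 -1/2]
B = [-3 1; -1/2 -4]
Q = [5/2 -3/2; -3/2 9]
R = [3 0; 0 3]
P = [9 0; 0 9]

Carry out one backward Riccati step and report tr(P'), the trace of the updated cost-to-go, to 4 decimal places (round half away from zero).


17.6652

BᵀP = [-27.0000 -4.5000; 9.0000 -36.0000]
S = R + BᵀPB = [3 0; 0 3] + [83.2500 -9.0000; -9.0000 153.0000] = [86.2500 -9.0000; -9.0000 156.0000]
BᵀPA = [112.5000 42.7500; 0.0000 4.5000]
K = S⁻¹·BᵀPA = [1.3122 0.5017; 0.0757 0.0578]
A−BK = [-0.1390 -0.0527; -0.0410 -0.0180]
AᵀP(A−BK) = [5.3721 2.0607; 2.0607 0.7930]
P' = Q + AᵀP(A−BK) = [7.8721 0.5607; 0.5607 9.7930]
tr(P') = 17.6652


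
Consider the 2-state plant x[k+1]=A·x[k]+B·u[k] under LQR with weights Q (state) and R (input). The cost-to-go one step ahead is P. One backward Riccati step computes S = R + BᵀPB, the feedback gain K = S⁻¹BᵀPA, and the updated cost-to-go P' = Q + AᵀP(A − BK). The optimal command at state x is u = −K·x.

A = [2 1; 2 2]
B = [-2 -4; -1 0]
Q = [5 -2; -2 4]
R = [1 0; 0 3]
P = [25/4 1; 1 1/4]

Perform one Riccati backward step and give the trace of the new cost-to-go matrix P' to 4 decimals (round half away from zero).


10.1499

BᵀP = [-13.5000 -2.2500; -25.0000 -4.0000]
S = R + BᵀPB = [1 0; 0 3] + [29.2500 54.0000; 54.0000 100.0000] = [30.2500 54.0000; 54.0000 103.0000]
BᵀPA = [-31.5000 -18.0000; -58.0000 -33.0000]
K = S⁻¹·BᵀPA = [-0.5632 -0.3605; -0.2678 -0.1314]
A−BK = [-0.1977 -0.2466; 1.4368 1.6395]
AᵀP(A−BK) = [0.7247 0.5238; 0.5238 0.4252]
P' = Q + AᵀP(A−BK) = [5.7247 -1.4762; -1.4762 4.4252]
tr(P') = 10.1499


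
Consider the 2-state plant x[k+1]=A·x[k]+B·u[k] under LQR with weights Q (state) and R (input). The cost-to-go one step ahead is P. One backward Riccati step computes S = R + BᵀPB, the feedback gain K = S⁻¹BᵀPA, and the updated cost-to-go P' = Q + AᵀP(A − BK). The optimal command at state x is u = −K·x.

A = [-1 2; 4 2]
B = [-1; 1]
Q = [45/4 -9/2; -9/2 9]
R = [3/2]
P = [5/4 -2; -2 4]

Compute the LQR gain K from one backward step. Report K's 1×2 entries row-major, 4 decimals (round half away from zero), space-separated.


BᵀP = [-3.2500 6.0000]
S = R + BᵀPB = [3/2] + [9.2500] = [10.7500]
BᵀPA = [27.2500 5.5000]
K = S⁻¹·BᵀPA = [2.5349 0.5116]
A−BK = [1.5349 2.5116; 1.4651 1.4884]
AᵀP(A−BK) = [12.1744 3.5581; 3.5581 2.1860]
P' = Q + AᵀP(A−BK) = [23.4244 -0.9419; -0.9419 11.1860]
tr(P') = 34.6105

2.5349 0.5116


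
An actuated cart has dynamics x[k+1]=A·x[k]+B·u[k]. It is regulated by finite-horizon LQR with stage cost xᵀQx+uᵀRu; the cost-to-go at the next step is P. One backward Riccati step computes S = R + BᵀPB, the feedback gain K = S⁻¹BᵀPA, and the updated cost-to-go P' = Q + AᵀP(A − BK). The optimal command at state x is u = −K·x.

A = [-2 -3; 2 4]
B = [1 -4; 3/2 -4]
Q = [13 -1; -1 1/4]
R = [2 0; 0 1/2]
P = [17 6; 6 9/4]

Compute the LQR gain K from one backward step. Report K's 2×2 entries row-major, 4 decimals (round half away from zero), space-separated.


BᵀP = [26.0000 9.3750; -92.0000 -33.0000]
S = R + BᵀPB = [2 0; 0 1/2] + [40.0625 -141.5000; -141.5000 500.0000] = [42.0625 -141.5000; -141.5000 500.5000]
BᵀPA = [-33.2500 -40.5000; 118.0000 144.0000]
K = S⁻¹·BᵀPA = [0.0538 0.1027; 0.2510 0.3167]
A−BK = [-1.0499 -1.8357; 2.9232 5.1130]
AᵀP(A−BK) = [1.1739 2.0386; 2.0386 3.5477]
P' = Q + AᵀP(A−BK) = [14.1739 1.0386; 1.0386 3.7977]
tr(P') = 17.9716

0.0538 0.1027 0.2510 0.3167


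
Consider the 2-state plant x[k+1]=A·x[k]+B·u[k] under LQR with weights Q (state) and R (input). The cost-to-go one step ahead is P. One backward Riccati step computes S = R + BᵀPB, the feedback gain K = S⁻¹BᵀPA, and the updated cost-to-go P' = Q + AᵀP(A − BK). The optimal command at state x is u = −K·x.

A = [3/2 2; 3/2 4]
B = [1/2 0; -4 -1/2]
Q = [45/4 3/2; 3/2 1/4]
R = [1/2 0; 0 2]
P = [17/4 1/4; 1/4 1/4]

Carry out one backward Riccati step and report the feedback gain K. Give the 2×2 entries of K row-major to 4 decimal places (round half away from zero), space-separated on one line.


BᵀP = [1.1250 -0.8750; -0.1250 -0.1250]
S = R + BᵀPB = [1/2 0; 0 2] + [4.0625 0.4375; 0.4375 0.0625] = [4.5625 0.4375; 0.4375 2.0625]
BᵀPA = [0.3750 -1.2500; -0.3750 -0.7500]
K = S⁻¹·BᵀPA = [0.1017 -0.2441; -0.2034 -0.3119]
A−BK = [1.4492 2.1220; 1.8051 2.8678]
AᵀP(A−BK) = [11.1356 16.4746; 16.4746 24.4610]
P' = Q + AᵀP(A−BK) = [22.3856 17.9746; 17.9746 24.7110]
tr(P') = 47.0966

0.1017 -0.2441 -0.2034 -0.3119


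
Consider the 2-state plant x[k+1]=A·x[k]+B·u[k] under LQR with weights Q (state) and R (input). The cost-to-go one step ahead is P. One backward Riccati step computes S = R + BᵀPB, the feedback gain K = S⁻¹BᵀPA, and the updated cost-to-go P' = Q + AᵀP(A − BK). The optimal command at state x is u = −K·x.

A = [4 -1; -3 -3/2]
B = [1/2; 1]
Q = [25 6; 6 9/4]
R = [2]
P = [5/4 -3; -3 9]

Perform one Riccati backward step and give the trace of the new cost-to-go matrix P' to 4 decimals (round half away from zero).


BᵀP = [-2.3750 7.5000]
S = R + BᵀPB = [2] + [6.3125] = [8.3125]
BᵀPA = [-32.0000 -8.8750]
K = S⁻¹·BᵀPA = [-3.8496 -1.0677]
A−BK = [5.9248 -0.4662; 0.8496 -0.4323]
AᵀP(A−BK) = [49.8120 10.3346; 10.3346 3.0244]
P' = Q + AᵀP(A−BK) = [74.8120 16.3346; 16.3346 5.2744]
tr(P') = 80.0865

80.0865


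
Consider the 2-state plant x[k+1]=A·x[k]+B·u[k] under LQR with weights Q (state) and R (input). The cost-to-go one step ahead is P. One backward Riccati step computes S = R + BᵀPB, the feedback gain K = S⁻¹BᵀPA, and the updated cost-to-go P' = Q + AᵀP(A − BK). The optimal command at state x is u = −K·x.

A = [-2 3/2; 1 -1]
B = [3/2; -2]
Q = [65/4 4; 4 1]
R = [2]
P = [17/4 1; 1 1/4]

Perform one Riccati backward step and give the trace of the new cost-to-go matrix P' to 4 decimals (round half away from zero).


23.4452

BᵀP = [4.3750 1.0000]
S = R + BᵀPB = [2] + [4.5625] = [6.5625]
BᵀPA = [-7.7500 5.5625]
K = S⁻¹·BᵀPA = [-1.1810 0.8476]
A−BK = [-0.2286 0.2286; -1.3619 0.6952]
AᵀP(A−BK) = [4.0976 -2.9310; -2.9310 2.0976]
P' = Q + AᵀP(A−BK) = [20.3476 1.0690; 1.0690 3.0976]
tr(P') = 23.4452


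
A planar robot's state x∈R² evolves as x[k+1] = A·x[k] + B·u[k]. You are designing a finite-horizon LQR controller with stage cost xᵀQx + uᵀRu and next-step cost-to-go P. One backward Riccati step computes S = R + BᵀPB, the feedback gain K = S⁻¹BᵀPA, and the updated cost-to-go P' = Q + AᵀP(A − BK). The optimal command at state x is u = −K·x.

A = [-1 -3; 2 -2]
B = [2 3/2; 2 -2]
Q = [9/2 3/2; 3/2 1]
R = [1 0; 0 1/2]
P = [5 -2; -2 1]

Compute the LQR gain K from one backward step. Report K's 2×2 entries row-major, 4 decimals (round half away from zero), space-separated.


BᵀP = [6.0000 -2.0000; 11.5000 -5.0000]
S = R + BᵀPB = [1 0; 0 1/2] + [8.0000 13.0000; 13.0000 27.2500] = [9.0000 13.0000; 13.0000 27.7500]
BᵀPA = [-10.0000 -14.0000; -21.5000 -24.5000]
K = S⁻¹·BᵀPA = [0.0248 -0.8669; -0.7864 -0.4768]
A−BK = [0.1300 -0.5511; 0.3777 -1.2198]
AᵀP(A−BK) = [0.3406 0.0805; 0.0805 1.1827]
P' = Q + AᵀP(A−BK) = [4.8406 1.5805; 1.5805 2.1827]
tr(P') = 7.0232

0.0248 -0.8669 -0.7864 -0.4768


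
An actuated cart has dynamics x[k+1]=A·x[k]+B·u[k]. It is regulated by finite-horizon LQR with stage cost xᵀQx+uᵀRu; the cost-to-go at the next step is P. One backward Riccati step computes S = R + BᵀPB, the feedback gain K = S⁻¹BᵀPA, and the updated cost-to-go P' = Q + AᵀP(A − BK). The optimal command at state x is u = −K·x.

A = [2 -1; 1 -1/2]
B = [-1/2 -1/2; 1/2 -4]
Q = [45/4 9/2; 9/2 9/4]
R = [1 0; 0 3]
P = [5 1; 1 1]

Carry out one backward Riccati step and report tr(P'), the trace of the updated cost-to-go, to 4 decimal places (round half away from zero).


22.1053

BᵀP = [-2.0000 0.0000; -6.5000 -4.5000]
S = R + BᵀPB = [1 0; 0 3] + [1.0000 1.0000; 1.0000 21.2500] = [2.0000 1.0000; 1.0000 24.2500]
BᵀPA = [-4.0000 2.0000; -17.5000 8.7500]
K = S⁻¹·BᵀPA = [-1.6737 0.8368; -0.6526 0.3263]
A−BK = [0.8368 -0.4184; -0.7737 0.3868]
AᵀP(A−BK) = [6.8842 -3.4421; -3.4421 1.7211]
P' = Q + AᵀP(A−BK) = [18.1342 1.0579; 1.0579 3.9711]
tr(P') = 22.1053


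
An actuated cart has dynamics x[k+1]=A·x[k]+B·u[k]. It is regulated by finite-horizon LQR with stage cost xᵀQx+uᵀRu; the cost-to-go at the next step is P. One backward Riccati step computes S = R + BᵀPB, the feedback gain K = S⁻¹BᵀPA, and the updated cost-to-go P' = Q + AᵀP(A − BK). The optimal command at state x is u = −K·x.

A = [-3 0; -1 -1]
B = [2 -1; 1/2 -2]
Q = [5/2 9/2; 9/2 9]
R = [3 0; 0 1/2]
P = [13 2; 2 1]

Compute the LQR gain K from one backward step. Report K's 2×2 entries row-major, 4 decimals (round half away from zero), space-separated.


-0.9319 0.1361 0.8412 0.3490

BᵀP = [27.0000 4.5000; -17.0000 -4.0000]
S = R + BᵀPB = [3 0; 0 1/2] + [56.2500 -36.0000; -36.0000 25.0000] = [59.2500 -36.0000; -36.0000 25.5000]
BᵀPA = [-85.5000 -4.5000; 55.0000 4.0000]
K = S⁻¹·BᵀPA = [-0.9319 0.1361; 0.8412 0.3490]
A−BK = [-0.2949 0.0768; 1.1483 -0.3700]
AᵀP(A−BK) = [4.0541 -0.5585; -0.5585 0.2164]
P' = Q + AᵀP(A−BK) = [6.5541 3.9415; 3.9415 9.2164]
tr(P') = 15.7705


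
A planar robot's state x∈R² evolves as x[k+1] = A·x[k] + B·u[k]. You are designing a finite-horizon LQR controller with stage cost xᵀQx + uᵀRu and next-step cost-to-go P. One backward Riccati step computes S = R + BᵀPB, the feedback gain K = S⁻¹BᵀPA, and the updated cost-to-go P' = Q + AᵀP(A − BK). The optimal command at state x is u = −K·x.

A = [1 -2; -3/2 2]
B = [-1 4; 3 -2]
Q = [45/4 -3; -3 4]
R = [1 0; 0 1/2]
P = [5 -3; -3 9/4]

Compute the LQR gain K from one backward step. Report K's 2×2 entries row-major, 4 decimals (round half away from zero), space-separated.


BᵀP = [-14.0000 9.7500; 26.0000 -16.5000]
S = R + BᵀPB = [1 0; 0 1/2] + [43.2500 -75.5000; -75.5000 137.0000] = [44.2500 -75.5000; -75.5000 137.5000]
BᵀPA = [-28.6250 47.5000; 50.7500 -85.0000]
K = S⁻¹·BᵀPA = [-0.2716 0.2961; 0.2200 -0.4556]
A−BK = [-0.1515 0.1185; -0.2454 0.2005]
AᵀP(A−BK) = [0.1251 -0.1526; -0.1526 0.2096]
P' = Q + AᵀP(A−BK) = [11.3751 -3.1526; -3.1526 4.2096]
tr(P') = 15.5847

-0.2716 0.2961 0.2200 -0.4556


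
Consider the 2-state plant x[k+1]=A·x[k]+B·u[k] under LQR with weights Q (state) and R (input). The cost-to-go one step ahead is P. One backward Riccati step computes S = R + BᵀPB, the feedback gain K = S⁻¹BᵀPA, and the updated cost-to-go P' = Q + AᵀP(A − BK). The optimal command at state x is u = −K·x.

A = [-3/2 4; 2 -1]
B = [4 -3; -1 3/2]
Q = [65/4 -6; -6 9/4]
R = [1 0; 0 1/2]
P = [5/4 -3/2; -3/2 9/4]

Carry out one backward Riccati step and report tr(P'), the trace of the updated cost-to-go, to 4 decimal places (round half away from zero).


BᵀP = [6.5000 -8.2500; -6.0000 7.8750]
S = R + BᵀPB = [1 0; 0 1/2] + [34.2500 -31.8750; -31.8750 29.8125] = [35.2500 -31.8750; -31.8750 30.3125]
BᵀPA = [-26.2500 34.2500; 24.7500 -31.8750]
K = S⁻¹·BᵀPA = [-0.1295 0.4226; 0.6804 -0.6071]
A−BK = [1.0589 0.4881; 0.8500 0.3333]
AᵀP(A−BK) = [0.5752 -0.1295; -0.1295 0.4226]
P' = Q + AᵀP(A−BK) = [16.8252 -6.1295; -6.1295 2.6726]
tr(P') = 19.4978

19.4978


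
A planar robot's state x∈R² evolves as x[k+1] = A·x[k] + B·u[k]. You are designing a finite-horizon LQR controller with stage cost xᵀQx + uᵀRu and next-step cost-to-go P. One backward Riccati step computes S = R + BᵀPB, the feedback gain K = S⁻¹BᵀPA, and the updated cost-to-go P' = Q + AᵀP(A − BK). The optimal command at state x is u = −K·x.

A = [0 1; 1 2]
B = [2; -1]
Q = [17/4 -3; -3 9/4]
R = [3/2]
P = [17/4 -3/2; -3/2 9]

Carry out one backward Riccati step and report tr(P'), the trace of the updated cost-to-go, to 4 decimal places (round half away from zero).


BᵀP = [10.0000 -12.0000]
S = R + BᵀPB = [3/2] + [32.0000] = [33.5000]
BᵀPA = [-12.0000 -14.0000]
K = S⁻¹·BᵀPA = [-0.3582 -0.4179]
A−BK = [0.7164 1.8358; 0.6418 1.5821]
AᵀP(A−BK) = [4.7015 11.4851; 11.4851 28.3993]
P' = Q + AᵀP(A−BK) = [8.9515 8.4851; 8.4851 30.6493]
tr(P') = 39.6007

39.6007


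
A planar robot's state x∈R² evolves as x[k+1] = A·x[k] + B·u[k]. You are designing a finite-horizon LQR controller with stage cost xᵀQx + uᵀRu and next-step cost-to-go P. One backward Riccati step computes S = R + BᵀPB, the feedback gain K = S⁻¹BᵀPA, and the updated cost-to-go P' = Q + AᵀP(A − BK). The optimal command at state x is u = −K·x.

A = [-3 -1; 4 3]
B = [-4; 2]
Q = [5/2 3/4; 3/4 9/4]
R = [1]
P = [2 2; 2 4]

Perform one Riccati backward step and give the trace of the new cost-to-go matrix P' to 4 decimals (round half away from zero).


55.3382

BᵀP = [-4.0000 0.0000]
S = R + BᵀPB = [1] + [16.0000] = [17.0000]
BᵀPA = [12.0000 4.0000]
K = S⁻¹·BᵀPA = [0.7059 0.2353]
A−BK = [-0.1765 -0.0588; 2.5882 2.5294]
AᵀP(A−BK) = [25.5294 25.1765; 25.1765 25.0588]
P' = Q + AᵀP(A−BK) = [28.0294 25.9265; 25.9265 27.3088]
tr(P') = 55.3382


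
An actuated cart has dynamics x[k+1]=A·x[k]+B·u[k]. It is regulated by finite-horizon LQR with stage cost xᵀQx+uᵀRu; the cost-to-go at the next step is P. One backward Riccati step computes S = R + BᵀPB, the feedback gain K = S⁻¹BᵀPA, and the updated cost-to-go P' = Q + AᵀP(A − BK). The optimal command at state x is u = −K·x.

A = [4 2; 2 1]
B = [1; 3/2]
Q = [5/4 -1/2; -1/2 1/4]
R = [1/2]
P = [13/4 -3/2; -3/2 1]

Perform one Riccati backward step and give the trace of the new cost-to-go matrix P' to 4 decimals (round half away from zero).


BᵀP = [1.0000 0.0000]
S = R + BᵀPB = [1/2] + [1.0000] = [1.5000]
BᵀPA = [4.0000 2.0000]
K = S⁻¹·BᵀPA = [2.6667 1.3333]
A−BK = [1.3333 0.6667; -2.0000 -1.0000]
AᵀP(A−BK) = [21.3333 10.6667; 10.6667 5.3333]
P' = Q + AᵀP(A−BK) = [22.5833 10.1667; 10.1667 5.5833]
tr(P') = 28.1667

28.1667


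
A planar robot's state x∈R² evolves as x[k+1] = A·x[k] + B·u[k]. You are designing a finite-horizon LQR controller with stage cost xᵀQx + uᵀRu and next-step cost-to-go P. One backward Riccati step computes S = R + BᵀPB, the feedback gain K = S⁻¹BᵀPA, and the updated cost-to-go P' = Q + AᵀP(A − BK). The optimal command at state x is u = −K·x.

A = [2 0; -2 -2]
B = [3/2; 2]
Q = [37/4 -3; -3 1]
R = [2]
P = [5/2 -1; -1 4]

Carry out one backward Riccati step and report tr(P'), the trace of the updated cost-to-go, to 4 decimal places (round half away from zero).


45.5408

BᵀP = [1.7500 6.5000]
S = R + BᵀPB = [2] + [15.6250] = [17.6250]
BᵀPA = [-9.5000 -13.0000]
K = S⁻¹·BᵀPA = [-0.5390 -0.7376]
A−BK = [2.8085 1.1064; -0.9220 -0.5248]
AᵀP(A−BK) = [28.8794 12.9929; 12.9929 6.4113]
P' = Q + AᵀP(A−BK) = [38.1294 9.9929; 9.9929 7.4113]
tr(P') = 45.5408


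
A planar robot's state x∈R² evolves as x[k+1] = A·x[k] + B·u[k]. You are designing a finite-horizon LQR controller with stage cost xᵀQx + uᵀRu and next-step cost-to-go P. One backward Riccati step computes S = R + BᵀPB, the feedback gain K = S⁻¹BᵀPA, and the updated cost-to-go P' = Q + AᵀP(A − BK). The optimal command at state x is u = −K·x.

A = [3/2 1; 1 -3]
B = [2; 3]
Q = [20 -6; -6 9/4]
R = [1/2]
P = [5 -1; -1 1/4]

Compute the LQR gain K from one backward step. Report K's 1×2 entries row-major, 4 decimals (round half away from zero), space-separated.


BᵀP = [7.0000 -1.2500]
S = R + BᵀPB = [1/2] + [10.2500] = [10.7500]
BᵀPA = [9.2500 10.7500]
K = S⁻¹·BᵀPA = [0.8605 1.0000]
A−BK = [-0.2209 -1.0000; -1.5814 -6.0000]
AᵀP(A−BK) = [0.5407 1.0000; 1.0000 2.5000]
P' = Q + AᵀP(A−BK) = [20.5407 -5.0000; -5.0000 4.7500]
tr(P') = 25.2907

0.8605 1.0000


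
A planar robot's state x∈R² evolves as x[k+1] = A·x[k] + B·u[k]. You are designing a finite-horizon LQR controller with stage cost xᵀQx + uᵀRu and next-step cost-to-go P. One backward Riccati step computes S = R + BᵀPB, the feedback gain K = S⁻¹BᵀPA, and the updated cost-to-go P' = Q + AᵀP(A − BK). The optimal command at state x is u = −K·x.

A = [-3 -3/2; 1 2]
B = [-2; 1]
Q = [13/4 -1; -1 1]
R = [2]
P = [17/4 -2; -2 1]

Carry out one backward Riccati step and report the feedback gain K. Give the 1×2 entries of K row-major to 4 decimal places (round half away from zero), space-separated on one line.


1.3036 0.9196

BᵀP = [-10.5000 5.0000]
S = R + BᵀPB = [2] + [26.0000] = [28.0000]
BᵀPA = [36.5000 25.7500]
K = S⁻¹·BᵀPA = [1.3036 0.9196]
A−BK = [-0.3929 0.3393; -0.3036 1.0804]
AᵀP(A−BK) = [3.6696 2.5580; 2.5580 1.8817]
P' = Q + AᵀP(A−BK) = [6.9196 1.5580; 1.5580 2.8817]
tr(P') = 9.8013


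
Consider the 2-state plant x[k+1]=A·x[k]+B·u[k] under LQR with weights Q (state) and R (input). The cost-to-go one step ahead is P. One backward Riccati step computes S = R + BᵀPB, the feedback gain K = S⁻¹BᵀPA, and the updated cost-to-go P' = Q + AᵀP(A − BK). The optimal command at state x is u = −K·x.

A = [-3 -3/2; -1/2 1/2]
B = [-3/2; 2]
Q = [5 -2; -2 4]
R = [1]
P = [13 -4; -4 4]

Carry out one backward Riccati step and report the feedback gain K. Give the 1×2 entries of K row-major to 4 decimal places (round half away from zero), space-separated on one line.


BᵀP = [-27.5000 14.0000]
S = R + BᵀPB = [1] + [69.2500] = [70.2500]
BᵀPA = [75.5000 48.2500]
K = S⁻¹·BᵀPA = [1.0747 0.6868]
A−BK = [-1.3879 -0.4698; -2.6495 -0.8737]
AᵀP(A−BK) = [24.8577 8.6441; 8.6441 3.1103]
P' = Q + AᵀP(A−BK) = [29.8577 6.6441; 6.6441 7.1103]
tr(P') = 36.9680

1.0747 0.6868


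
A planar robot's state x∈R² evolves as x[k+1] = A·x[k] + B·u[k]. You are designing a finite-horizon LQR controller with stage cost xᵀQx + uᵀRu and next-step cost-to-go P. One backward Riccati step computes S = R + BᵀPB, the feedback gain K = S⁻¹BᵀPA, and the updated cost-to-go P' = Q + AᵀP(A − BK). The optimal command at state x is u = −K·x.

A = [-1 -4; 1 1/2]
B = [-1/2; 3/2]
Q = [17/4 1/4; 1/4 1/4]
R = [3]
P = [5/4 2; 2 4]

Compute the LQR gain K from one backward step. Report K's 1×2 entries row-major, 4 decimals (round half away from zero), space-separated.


0.2819 -0.7517

BᵀP = [2.3750 5.0000]
S = R + BᵀPB = [3] + [6.3125] = [9.3125]
BᵀPA = [2.6250 -7.0000]
K = S⁻¹·BᵀPA = [0.2819 -0.7517]
A−BK = [-0.8591 -4.3758; 0.5772 1.6275]
AᵀP(A−BK) = [0.5101 -0.0268; -0.0268 7.7383]
P' = Q + AᵀP(A−BK) = [4.7601 0.2232; 0.2232 7.9883]
tr(P') = 12.7483


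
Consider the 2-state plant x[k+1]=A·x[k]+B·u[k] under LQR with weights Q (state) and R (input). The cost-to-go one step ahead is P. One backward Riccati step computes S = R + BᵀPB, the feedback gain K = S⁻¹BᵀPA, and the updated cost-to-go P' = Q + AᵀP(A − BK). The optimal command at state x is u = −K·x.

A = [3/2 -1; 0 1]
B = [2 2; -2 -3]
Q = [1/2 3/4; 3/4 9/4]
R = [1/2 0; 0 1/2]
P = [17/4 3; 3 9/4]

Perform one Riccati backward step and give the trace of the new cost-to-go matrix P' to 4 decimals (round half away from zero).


BᵀP = [2.5000 1.5000; -0.5000 -0.7500]
S = R + BᵀPB = [1/2 0; 0 1/2] + [2.0000 0.5000; 0.5000 1.2500] = [2.5000 0.5000; 0.5000 1.7500]
BᵀPA = [3.7500 -1.0000; -0.7500 -0.2500]
K = S⁻¹·BᵀPA = [1.6818 -0.3939; -0.9091 -0.0303]
A−BK = [-0.0455 -0.1515; 0.6364 0.1212]
AᵀP(A−BK) = [2.5739 -0.4205; -0.4205 0.0985]
P' = Q + AᵀP(A−BK) = [3.0739 0.3295; 0.3295 2.3485]
tr(P') = 5.4223

5.4223


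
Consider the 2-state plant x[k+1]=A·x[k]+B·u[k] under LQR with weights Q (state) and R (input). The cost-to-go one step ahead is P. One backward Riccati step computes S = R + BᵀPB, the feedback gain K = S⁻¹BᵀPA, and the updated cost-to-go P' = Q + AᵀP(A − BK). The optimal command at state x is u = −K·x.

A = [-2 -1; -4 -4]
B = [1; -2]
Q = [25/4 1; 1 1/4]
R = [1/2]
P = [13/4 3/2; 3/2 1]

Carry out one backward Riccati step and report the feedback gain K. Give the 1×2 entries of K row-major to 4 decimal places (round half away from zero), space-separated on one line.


0.8571 1.0000

BᵀP = [0.2500 -0.5000]
S = R + BᵀPB = [1/2] + [1.2500] = [1.7500]
BᵀPA = [1.5000 1.7500]
K = S⁻¹·BᵀPA = [0.8571 1.0000]
A−BK = [-2.8571 -2.0000; -2.2857 -2.0000]
AᵀP(A−BK) = [51.7143 39.0000; 39.0000 29.5000]
P' = Q + AᵀP(A−BK) = [57.9643 40.0000; 40.0000 29.7500]
tr(P') = 87.7143


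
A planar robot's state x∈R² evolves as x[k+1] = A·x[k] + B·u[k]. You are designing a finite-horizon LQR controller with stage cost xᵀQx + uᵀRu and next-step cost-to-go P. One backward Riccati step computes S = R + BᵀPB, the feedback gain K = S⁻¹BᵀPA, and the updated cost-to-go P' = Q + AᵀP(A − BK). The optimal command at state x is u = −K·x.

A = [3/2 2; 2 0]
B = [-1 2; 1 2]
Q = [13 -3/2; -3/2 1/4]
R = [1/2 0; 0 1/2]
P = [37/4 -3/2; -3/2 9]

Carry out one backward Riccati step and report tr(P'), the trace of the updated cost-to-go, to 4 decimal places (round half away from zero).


BᵀP = [-10.7500 10.5000; 15.5000 15.0000]
S = R + BᵀPB = [1/2 0; 0 1/2] + [21.2500 -0.5000; -0.5000 61.0000] = [21.7500 -0.5000; -0.5000 61.5000]
BᵀPA = [4.8750 -21.5000; 53.2500 31.0000]
K = S⁻¹·BᵀPA = [0.2441 -0.9771; 0.8678 0.4961]
A−BK = [0.0084 0.0307; 0.0202 -0.0151]
AᵀP(A−BK) = [0.4102 0.0949; 0.0949 0.6126]
P' = Q + AᵀP(A−BK) = [13.4102 -1.4051; -1.4051 0.8626]
tr(P') = 14.2728

14.2728


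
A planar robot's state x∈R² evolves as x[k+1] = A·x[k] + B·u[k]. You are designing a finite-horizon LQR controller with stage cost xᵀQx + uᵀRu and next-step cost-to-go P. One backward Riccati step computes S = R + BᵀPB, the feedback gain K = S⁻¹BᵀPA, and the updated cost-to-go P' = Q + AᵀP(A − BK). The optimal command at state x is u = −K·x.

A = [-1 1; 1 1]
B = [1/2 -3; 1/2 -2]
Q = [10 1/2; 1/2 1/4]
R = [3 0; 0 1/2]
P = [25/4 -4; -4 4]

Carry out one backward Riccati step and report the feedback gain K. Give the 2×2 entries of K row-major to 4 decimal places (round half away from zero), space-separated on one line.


0.2857 0.0659 0.6349 -0.2637

BᵀP = [1.1250 0.0000; -10.7500 4.0000]
S = R + BᵀPB = [3 0; 0 1/2] + [0.5625 -3.3750; -3.3750 24.2500] = [3.5625 -3.3750; -3.3750 24.7500]
BᵀPA = [-1.1250 1.1250; 14.7500 -6.7500]
K = S⁻¹·BᵀPA = [0.2857 0.0659; 0.6349 -0.2637]
A−BK = [0.7619 0.1758; 2.1270 0.4396]
AᵀP(A−BK) = [9.2063 1.7143; 1.7143 0.3956]
P' = Q + AᵀP(A−BK) = [19.2063 2.2143; 2.2143 0.6456]
tr(P') = 19.8520


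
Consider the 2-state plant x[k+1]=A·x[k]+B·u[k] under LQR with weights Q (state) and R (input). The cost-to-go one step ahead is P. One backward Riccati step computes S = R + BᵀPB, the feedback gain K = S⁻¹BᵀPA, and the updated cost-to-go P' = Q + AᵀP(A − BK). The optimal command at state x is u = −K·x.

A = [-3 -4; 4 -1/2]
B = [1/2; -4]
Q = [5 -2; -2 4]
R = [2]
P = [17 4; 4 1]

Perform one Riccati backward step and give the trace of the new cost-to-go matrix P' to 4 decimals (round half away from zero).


182.8500

BᵀP = [-7.5000 -2.0000]
S = R + BᵀPB = [2] + [4.2500] = [6.2500]
BᵀPA = [14.5000 31.0000]
K = S⁻¹·BᵀPA = [2.3200 4.9600]
A−BK = [-4.1600 -6.4800; 13.2800 19.3400]
AᵀP(A−BK) = [39.3600 72.0800; 72.0800 134.4900]
P' = Q + AᵀP(A−BK) = [44.3600 70.0800; 70.0800 138.4900]
tr(P') = 182.8500


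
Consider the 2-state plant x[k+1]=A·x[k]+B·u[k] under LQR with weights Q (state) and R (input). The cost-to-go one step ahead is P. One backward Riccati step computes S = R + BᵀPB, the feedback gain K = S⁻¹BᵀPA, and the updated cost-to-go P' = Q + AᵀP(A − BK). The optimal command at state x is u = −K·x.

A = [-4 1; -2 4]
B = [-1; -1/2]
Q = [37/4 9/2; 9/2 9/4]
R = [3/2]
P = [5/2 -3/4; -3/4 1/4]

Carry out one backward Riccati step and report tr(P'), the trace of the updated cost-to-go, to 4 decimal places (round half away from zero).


25.0896

BᵀP = [-2.1250 0.6250]
S = R + BᵀPB = [3/2] + [1.8125] = [3.3125]
BᵀPA = [7.2500 0.3750]
K = S⁻¹·BᵀPA = [2.1887 0.1132]
A−BK = [-1.8113 1.1132; -0.9057 4.0566]
AᵀP(A−BK) = [13.1321 0.6792; 0.6792 0.4575]
P' = Q + AᵀP(A−BK) = [22.3821 5.1792; 5.1792 2.7075]
tr(P') = 25.0896


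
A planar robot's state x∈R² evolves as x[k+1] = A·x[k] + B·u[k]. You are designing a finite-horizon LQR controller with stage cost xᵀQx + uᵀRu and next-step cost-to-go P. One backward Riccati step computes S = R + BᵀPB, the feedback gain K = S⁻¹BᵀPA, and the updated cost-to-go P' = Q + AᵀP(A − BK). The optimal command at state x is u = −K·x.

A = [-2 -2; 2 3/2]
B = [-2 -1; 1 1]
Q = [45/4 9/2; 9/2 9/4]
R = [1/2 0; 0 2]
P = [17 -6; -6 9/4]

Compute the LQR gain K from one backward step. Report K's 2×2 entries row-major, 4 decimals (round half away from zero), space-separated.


BᵀP = [-40.0000 14.2500; -23.0000 8.2500]
S = R + BᵀPB = [1/2 0; 0 2] + [94.2500 54.2500; 54.2500 31.2500] = [94.7500 54.2500; 54.2500 33.2500]
BᵀPA = [108.5000 101.3750; 62.5000 58.3750]
K = S⁻¹·BᵀPA = [1.0464 0.9831; 0.1724 0.1516]
A−BK = [0.2652 0.1178; 0.7812 0.3653]
AᵀP(A−BK) = [0.6896 0.6064; 0.6064 0.5490]
P' = Q + AᵀP(A−BK) = [11.9396 5.1064; 5.1064 2.7990]
tr(P') = 14.7385

1.0464 0.9831 0.1724 0.1516


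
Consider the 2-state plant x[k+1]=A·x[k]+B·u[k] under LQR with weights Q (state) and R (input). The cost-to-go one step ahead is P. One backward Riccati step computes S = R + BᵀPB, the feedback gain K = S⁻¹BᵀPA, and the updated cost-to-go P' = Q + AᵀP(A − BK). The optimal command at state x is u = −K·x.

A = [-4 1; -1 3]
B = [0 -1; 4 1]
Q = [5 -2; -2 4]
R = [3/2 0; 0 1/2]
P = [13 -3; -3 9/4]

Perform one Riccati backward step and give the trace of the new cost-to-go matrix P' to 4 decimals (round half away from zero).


20.0791

BᵀP = [-12.0000 9.0000; -16.0000 5.2500]
S = R + BᵀPB = [3/2 0; 0 1/2] + [36.0000 21.0000; 21.0000 21.2500] = [37.5000 21.0000; 21.0000 21.7500]
BᵀPA = [39.0000 15.0000; 58.7500 -0.2500]
K = S⁻¹·BᵀPA = [-1.0290 0.8849; 3.6947 -0.8659]
A−BK = [-0.3053 0.1341; -0.5786 0.3263]
AᵀP(A−BK) = [9.3188 -3.3909; -3.3909 1.7603]
P' = Q + AᵀP(A−BK) = [14.3188 -5.3909; -5.3909 5.7603]
tr(P') = 20.0791


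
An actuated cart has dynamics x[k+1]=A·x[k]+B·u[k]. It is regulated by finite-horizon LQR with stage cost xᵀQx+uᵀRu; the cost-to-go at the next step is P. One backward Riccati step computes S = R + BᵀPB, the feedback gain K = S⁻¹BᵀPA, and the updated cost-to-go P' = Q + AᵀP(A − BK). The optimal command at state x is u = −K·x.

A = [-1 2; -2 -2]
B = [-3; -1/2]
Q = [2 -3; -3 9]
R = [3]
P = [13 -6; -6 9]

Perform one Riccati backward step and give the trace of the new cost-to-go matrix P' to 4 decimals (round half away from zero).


77.2086

BᵀP = [-36.0000 13.5000]
S = R + BᵀPB = [3] + [101.2500] = [104.2500]
BᵀPA = [9.0000 -99.0000]
K = S⁻¹·BᵀPA = [0.0863 -0.9496]
A−BK = [-0.7410 -0.8489; -1.9568 -2.4748]
AᵀP(A−BK) = [24.2230 30.5468; 30.5468 41.9856]
P' = Q + AᵀP(A−BK) = [26.2230 27.5468; 27.5468 50.9856]
tr(P') = 77.2086


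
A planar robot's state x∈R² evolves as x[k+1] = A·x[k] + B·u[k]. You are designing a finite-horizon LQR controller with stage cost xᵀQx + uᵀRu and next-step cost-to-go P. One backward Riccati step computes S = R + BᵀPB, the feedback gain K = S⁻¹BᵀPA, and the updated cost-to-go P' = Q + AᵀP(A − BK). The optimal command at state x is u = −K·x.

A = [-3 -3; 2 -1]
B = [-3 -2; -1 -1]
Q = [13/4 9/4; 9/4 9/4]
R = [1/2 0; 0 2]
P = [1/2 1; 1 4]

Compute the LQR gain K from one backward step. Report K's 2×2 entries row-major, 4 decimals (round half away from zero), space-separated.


-0.1667 0.8333 -0.3333 0.1667

BᵀP = [-2.5000 -7.0000; -2.0000 -6.0000]
S = R + BᵀPB = [1/2 0; 0 2] + [14.5000 12.0000; 12.0000 10.0000] = [15.0000 12.0000; 12.0000 12.0000]
BᵀPA = [-6.5000 14.5000; -6.0000 12.0000]
K = S⁻¹·BᵀPA = [-0.1667 0.8333; -0.3333 0.1667]
A−BK = [-4.1667 -0.1667; 1.5000 0.0000]
AᵀP(A−BK) = [5.4167 -0.0833; -0.0833 0.4167]
P' = Q + AᵀP(A−BK) = [8.6667 2.1667; 2.1667 2.6667]
tr(P') = 11.3333


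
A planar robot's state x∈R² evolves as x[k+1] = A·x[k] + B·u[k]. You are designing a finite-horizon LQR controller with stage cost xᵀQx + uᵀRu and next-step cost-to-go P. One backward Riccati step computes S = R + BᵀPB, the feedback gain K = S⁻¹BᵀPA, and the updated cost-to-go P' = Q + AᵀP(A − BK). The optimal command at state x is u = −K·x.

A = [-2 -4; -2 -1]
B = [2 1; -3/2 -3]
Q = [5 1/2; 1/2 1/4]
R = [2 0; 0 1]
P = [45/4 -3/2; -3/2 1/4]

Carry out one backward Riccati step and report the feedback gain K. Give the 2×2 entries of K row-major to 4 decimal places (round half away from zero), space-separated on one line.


-0.5578 -1.1379 -0.3212 -0.8964

BᵀP = [24.7500 -3.3750; 15.7500 -2.2500]
S = R + BᵀPB = [2 0; 0 1] + [54.5625 34.8750; 34.8750 22.5000] = [56.5625 34.8750; 34.8750 23.5000]
BᵀPA = [-42.7500 -95.6250; -27.0000 -60.7500]
K = S⁻¹·BᵀPA = [-0.5578 -1.1379; -0.3212 -0.8964]
A−BK = [-0.5633 -0.8278; -3.8002 -5.3960]
AᵀP(A−BK) = [1.4835 2.6515; 2.6515 4.9810]
P' = Q + AᵀP(A−BK) = [6.4835 3.1515; 3.1515 5.2310]
tr(P') = 11.7145


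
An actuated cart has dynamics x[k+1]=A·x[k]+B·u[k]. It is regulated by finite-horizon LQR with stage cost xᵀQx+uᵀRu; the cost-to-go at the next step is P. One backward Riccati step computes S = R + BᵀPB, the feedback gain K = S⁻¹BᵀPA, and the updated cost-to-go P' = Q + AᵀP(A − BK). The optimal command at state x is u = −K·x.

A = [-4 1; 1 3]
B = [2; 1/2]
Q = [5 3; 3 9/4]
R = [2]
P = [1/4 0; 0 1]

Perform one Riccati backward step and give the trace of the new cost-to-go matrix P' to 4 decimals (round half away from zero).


BᵀP = [0.5000 0.5000]
S = R + BᵀPB = [2] + [1.2500] = [3.2500]
BᵀPA = [-1.5000 2.0000]
K = S⁻¹·BᵀPA = [-0.4615 0.6154]
A−BK = [-3.0769 -0.2308; 1.2308 2.6923]
AᵀP(A−BK) = [4.3077 2.9231; 2.9231 8.0192]
P' = Q + AᵀP(A−BK) = [9.3077 5.9231; 5.9231 10.2692]
tr(P') = 19.5769

19.5769


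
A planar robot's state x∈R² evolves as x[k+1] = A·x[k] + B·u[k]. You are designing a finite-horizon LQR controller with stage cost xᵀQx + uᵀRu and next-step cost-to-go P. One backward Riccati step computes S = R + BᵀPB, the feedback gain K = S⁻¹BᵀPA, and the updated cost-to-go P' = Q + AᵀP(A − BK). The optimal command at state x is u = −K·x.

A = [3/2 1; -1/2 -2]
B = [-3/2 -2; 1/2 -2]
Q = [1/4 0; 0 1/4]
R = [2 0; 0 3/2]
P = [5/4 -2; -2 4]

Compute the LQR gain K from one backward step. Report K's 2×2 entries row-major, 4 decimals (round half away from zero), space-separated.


-0.6685 -1.1044 0.2167 0.7394

BᵀP = [-2.8750 5.0000; 1.5000 -4.0000]
S = R + BᵀPB = [2 0; 0 3/2] + [6.8125 -4.2500; -4.2500 5.0000] = [8.8125 -4.2500; -4.2500 6.5000]
BᵀPA = [-6.8125 -12.8750; 4.2500 9.5000]
K = S⁻¹·BᵀPA = [-0.6685 -1.1044; 0.2167 0.7394]
A−BK = [0.9307 0.8223; 0.2677 0.0311]
AᵀP(A−BK) = [1.3371 2.2088; 2.2088 4.0064]
P' = Q + AᵀP(A−BK) = [1.5871 2.2088; 2.2088 4.2564]
tr(P') = 5.8434


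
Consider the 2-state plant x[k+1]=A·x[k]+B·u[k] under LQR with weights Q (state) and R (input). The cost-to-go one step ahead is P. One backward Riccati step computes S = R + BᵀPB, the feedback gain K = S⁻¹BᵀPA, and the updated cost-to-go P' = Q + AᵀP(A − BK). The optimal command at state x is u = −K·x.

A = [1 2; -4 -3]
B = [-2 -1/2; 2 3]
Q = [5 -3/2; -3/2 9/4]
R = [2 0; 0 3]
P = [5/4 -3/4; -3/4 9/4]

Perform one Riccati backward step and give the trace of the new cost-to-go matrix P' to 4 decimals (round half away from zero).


12.1979

BᵀP = [-4.0000 6.0000; -2.8750 7.1250]
S = R + BᵀPB = [2 0; 0 3] + [20.0000 20.0000; 20.0000 22.8125] = [22.0000 20.0000; 20.0000 25.8125]
BᵀPA = [-28.0000 -26.0000; -31.3750 -27.1250]
K = S⁻¹·BᵀPA = [-0.5674 -0.7662; -0.7759 -0.4572]
A−BK = [-0.5227 0.2390; -0.5376 -0.0961]
AᵀP(A−BK) = [3.0201 1.9523; 1.9523 1.9278]
P' = Q + AᵀP(A−BK) = [8.0201 0.4523; 0.4523 4.1778]
tr(P') = 12.1979
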